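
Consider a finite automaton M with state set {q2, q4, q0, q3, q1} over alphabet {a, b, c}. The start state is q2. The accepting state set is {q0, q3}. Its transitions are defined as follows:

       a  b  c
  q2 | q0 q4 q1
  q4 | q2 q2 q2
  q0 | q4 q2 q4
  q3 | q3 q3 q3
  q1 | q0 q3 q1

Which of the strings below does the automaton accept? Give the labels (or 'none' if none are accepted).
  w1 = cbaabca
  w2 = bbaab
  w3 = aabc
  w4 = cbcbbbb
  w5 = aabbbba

w1, w4

w1: q2 → q1 → q3 → q3 → q3 → q3 → q3 → q3  → end q3, accepted
w2: q2 → q4 → q2 → q0 → q4 → q2  → end q2, rejected
w3: q2 → q0 → q4 → q2 → q1  → end q1, rejected
w4: q2 → q1 → q3 → q3 → q3 → q3 → q3 → q3  → end q3, accepted
w5: q2 → q0 → q4 → q2 → q4 → q2 → q4 → q2  → end q2, rejected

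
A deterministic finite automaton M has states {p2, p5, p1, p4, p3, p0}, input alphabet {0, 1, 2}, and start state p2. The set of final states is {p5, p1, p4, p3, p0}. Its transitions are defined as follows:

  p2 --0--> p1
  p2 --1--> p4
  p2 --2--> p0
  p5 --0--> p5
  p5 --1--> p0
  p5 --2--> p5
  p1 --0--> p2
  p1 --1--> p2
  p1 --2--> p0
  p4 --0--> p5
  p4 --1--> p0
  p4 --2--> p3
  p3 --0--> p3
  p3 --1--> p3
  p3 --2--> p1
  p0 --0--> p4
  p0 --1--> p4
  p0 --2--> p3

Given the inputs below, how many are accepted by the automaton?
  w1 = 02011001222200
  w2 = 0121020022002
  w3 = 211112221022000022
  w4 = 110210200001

3

w1: p2 → p1 → p0 → p4 → p0 → p4 → p5 → p5 → p0 → p3 → p1 → p0 → p3 → p3 → p3  → end p3, accepted
w2: p2 → p1 → p2 → p0 → p4 → p5 → p5 → p5 → p5 → p5 → p5 → p5 → p5 → p5  → end p5, accepted
w3: p2 → p0 → p4 → p0 → p4 → p0 → p3 → p1 → p0 → p4 → p5 → p5 → p5 → p5 → p5 → p5 → p5 → p5 → p5  → end p5, accepted
w4: p2 → p4 → p0 → p4 → p3 → p3 → p3 → p1 → p2 → p1 → p2 → p1 → p2  → end p2, rejected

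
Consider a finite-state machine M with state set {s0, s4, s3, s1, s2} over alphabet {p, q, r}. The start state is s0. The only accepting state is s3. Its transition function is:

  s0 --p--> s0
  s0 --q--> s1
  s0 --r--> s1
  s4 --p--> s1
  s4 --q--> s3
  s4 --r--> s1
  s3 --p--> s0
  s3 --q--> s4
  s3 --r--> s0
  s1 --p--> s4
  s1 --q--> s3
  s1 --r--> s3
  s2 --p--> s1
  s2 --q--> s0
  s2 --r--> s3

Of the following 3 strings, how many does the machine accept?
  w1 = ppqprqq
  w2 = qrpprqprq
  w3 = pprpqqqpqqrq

w1: s0 → s0 → s0 → s1 → s4 → s1 → s3 → s4  → end s4, rejected
w2: s0 → s1 → s3 → s0 → s0 → s1 → s3 → s0 → s1 → s3  → end s3, accepted
w3: s0 → s0 → s0 → s1 → s4 → s3 → s4 → s3 → s0 → s1 → s3 → s0 → s1  → end s1, rejected

1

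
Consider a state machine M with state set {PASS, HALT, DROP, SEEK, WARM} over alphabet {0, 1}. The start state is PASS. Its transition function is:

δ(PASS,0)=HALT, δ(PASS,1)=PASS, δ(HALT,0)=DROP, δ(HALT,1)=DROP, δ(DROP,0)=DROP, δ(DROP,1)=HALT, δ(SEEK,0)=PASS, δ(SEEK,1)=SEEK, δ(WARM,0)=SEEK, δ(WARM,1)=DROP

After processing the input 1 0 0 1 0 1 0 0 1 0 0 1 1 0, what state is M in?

DROP

PASS → PASS → HALT → DROP → HALT → DROP → HALT → DROP → DROP → HALT → DROP → DROP → HALT → DROP → DROP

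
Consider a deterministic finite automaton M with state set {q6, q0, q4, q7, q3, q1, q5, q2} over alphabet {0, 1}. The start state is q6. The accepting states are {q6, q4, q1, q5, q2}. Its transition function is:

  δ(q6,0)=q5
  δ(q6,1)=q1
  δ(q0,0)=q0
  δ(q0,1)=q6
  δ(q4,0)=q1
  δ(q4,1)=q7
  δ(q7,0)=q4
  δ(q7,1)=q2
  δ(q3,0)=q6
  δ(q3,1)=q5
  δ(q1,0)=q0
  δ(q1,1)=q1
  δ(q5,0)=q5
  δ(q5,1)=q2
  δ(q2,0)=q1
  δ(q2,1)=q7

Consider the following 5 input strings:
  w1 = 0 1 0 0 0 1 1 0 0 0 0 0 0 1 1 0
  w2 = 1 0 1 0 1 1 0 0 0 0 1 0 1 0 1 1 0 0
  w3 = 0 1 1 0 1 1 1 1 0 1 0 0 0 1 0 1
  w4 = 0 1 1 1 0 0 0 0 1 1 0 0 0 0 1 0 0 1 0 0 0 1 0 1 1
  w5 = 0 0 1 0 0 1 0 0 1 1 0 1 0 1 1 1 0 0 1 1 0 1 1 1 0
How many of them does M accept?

w1: q6 → q5 → q2 → q1 → q0 → q0 → q6 → q1 → q0 → q0 → q0 → q0 → q0 → q0 → q6 → q1 → q0  → end q0, rejected
w2: q6 → q1 → q0 → q6 → q5 → q2 → q7 → q4 → q1 → q0 → q0 → q6 → q5 → q2 → q1 → q1 → q1 → q0 → q0  → end q0, rejected
w3: q6 → q5 → q2 → q7 → q4 → q7 → q2 → q7 → q2 → q1 → q1 → q0 → q0 → q0 → q6 → q5 → q2  → end q2, accepted
w4: q6 → q5 → q2 → q7 → q2 → q1 → q0 → q0 → q0 → q6 → q1 → q0 → q0 → q0 → q0 → q6 → q5 → q5 → q2 → q1 → q0 → q0 → q6 → q5 → q2 → q7  → end q7, rejected
w5: q6 → q5 → q5 → q2 → q1 → q0 → q6 → q5 → q5 → q2 → q7 → q4 → q7 → q4 → q7 → q2 → q7 → q4 → q1 → q1 → q1 → q0 → q6 → q1 → q1 → q0  → end q0, rejected

1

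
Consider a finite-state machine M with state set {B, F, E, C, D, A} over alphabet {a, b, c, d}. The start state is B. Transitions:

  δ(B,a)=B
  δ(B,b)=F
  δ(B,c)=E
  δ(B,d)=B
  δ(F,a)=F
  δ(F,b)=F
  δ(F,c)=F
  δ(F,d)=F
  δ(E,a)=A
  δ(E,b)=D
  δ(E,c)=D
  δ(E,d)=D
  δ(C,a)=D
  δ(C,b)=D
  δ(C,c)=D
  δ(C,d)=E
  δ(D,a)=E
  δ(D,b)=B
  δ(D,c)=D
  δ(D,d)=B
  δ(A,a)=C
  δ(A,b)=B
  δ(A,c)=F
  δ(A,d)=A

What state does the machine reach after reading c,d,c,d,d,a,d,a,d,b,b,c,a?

start at B
read 'c': B → E
read 'd': E → D
read 'c': D → D
read 'd': D → B
read 'd': B → B
read 'a': B → B
read 'd': B → B
read 'a': B → B
read 'd': B → B
read 'b': B → F
read 'b': F → F
read 'c': F → F
read 'a': F → F

F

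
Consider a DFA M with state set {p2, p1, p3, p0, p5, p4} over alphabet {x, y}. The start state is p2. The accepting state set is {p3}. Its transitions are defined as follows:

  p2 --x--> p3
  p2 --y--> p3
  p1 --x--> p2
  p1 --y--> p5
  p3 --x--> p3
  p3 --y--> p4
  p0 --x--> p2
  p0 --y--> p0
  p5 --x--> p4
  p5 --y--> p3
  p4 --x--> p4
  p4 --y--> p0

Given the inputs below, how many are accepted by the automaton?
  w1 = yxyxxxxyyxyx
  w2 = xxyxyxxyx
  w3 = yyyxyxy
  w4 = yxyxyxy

2

w1: p2 → p3 → p3 → p4 → p4 → p4 → p4 → p4 → p0 → p0 → p2 → p3 → p3  → end p3, accepted
w2: p2 → p3 → p3 → p4 → p4 → p0 → p2 → p3 → p4 → p4  → end p4, rejected
w3: p2 → p3 → p4 → p0 → p2 → p3 → p3 → p4  → end p4, rejected
w4: p2 → p3 → p3 → p4 → p4 → p0 → p2 → p3  → end p3, accepted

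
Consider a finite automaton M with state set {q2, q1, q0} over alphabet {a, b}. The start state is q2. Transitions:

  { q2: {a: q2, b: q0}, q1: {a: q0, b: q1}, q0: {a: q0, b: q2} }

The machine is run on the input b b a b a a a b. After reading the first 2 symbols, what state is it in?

q2

Trace: q2 -b-> q0 -b-> q2
After 2 symbols: q2.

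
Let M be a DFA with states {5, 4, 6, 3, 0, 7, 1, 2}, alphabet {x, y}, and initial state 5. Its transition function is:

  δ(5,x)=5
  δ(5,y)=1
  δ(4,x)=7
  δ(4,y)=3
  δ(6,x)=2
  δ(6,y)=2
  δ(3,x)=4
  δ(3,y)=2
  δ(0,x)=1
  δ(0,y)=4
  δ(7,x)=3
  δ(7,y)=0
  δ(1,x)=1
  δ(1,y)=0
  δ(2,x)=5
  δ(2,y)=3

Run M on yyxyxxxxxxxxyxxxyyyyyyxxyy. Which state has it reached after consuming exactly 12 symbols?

1

5 → 1 → 0 → 1 → 0 → 1 → 1 → 1 → 1 → 1 → 1 → 1 → 1
After 12 symbols: 1.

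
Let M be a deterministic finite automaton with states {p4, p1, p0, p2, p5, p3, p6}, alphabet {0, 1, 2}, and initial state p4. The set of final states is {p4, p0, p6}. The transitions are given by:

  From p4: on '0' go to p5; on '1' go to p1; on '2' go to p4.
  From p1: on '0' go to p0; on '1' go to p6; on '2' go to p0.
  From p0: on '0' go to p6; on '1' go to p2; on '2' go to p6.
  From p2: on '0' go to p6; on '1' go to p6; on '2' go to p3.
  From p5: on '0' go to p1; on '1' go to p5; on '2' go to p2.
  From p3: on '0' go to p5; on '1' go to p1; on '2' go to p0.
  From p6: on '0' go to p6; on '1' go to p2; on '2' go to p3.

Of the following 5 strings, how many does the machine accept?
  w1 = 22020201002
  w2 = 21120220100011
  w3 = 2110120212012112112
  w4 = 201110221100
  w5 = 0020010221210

w1: Trace: p4 -2-> p4 -2-> p4 -0-> p5 -2-> p2 -0-> p6 -2-> p3 -0-> p5 -1-> p5 -0-> p1 -0-> p0 -2-> p6  → end p6, accepted
w2: Trace: p4 -2-> p4 -1-> p1 -1-> p6 -2-> p3 -0-> p5 -2-> p2 -2-> p3 -0-> p5 -1-> p5 -0-> p1 -0-> p0 -0-> p6 -1-> p2 -1-> p6  → end p6, accepted
w3: Trace: p4 -2-> p4 -1-> p1 -1-> p6 -0-> p6 -1-> p2 -2-> p3 -0-> p5 -2-> p2 -1-> p6 -2-> p3 -0-> p5 -1-> p5 -2-> p2 -1-> p6 -1-> p2 -2-> p3 -1-> p1 -1-> p6 -2-> p3  → end p3, rejected
w4: Trace: p4 -2-> p4 -0-> p5 -1-> p5 -1-> p5 -1-> p5 -0-> p1 -2-> p0 -2-> p6 -1-> p2 -1-> p6 -0-> p6 -0-> p6  → end p6, accepted
w5: Trace: p4 -0-> p5 -0-> p1 -2-> p0 -0-> p6 -0-> p6 -1-> p2 -0-> p6 -2-> p3 -2-> p0 -1-> p2 -2-> p3 -1-> p1 -0-> p0  → end p0, accepted

4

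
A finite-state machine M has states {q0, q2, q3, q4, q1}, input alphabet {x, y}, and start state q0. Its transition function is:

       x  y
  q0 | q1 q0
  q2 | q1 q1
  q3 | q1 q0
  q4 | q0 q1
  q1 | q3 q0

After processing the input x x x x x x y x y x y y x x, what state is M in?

q3

q0 → q1 → q3 → q1 → q3 → q1 → q3 → q0 → q1 → q0 → q1 → q0 → q0 → q1 → q3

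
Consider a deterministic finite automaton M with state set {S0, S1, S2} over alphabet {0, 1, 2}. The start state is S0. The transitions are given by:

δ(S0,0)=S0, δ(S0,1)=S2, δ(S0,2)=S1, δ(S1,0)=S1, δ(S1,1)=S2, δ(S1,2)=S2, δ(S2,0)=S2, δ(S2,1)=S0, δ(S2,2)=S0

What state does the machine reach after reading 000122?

S1

S0 → S0 → S0 → S0 → S2 → S0 → S1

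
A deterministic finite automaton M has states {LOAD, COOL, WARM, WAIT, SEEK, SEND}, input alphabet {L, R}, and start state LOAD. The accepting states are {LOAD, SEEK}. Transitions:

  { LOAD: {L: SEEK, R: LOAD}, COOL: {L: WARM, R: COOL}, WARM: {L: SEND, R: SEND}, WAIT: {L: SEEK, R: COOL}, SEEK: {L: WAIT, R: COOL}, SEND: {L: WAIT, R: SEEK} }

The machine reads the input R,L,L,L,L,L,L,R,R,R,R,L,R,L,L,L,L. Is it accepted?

Yes

Trace: LOAD -R-> LOAD -L-> SEEK -L-> WAIT -L-> SEEK -L-> WAIT -L-> SEEK -L-> WAIT -R-> COOL -R-> COOL -R-> COOL -R-> COOL -L-> WARM -R-> SEND -L-> WAIT -L-> SEEK -L-> WAIT -L-> SEEK
End state SEEK is accepting.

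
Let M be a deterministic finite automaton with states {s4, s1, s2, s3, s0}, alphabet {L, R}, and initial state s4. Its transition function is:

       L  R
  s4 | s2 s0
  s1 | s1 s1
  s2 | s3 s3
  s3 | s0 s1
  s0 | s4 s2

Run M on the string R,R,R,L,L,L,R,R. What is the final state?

s4 → s0 → s2 → s3 → s0 → s4 → s2 → s3 → s1

s1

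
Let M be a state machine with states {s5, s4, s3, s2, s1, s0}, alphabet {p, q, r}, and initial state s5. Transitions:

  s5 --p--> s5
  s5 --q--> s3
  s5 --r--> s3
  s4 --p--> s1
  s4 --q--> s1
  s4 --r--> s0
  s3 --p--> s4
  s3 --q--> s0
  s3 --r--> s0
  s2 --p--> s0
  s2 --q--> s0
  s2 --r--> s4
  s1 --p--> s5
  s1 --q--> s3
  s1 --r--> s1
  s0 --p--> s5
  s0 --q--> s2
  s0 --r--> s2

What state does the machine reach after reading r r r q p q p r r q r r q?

s1

start at s5
read 'r': s5 → s3
read 'r': s3 → s0
read 'r': s0 → s2
read 'q': s2 → s0
read 'p': s0 → s5
read 'q': s5 → s3
read 'p': s3 → s4
read 'r': s4 → s0
read 'r': s0 → s2
read 'q': s2 → s0
read 'r': s0 → s2
read 'r': s2 → s4
read 'q': s4 → s1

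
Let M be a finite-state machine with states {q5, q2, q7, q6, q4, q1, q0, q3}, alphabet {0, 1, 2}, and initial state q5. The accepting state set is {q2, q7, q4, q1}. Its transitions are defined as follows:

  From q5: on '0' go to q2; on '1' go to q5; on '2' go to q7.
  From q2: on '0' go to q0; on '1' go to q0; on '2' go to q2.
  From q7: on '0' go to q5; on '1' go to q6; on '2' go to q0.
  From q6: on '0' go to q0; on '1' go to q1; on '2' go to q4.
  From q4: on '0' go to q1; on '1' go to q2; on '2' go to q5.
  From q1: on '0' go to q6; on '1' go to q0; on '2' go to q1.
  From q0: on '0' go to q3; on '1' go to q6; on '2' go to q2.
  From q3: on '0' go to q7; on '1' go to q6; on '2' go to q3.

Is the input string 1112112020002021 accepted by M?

No

q5 → q5 → q5 → q5 → q7 → q6 → q1 → q1 → q6 → q4 → q1 → q6 → q0 → q2 → q0 → q2 → q0
End state q0 is not accepting.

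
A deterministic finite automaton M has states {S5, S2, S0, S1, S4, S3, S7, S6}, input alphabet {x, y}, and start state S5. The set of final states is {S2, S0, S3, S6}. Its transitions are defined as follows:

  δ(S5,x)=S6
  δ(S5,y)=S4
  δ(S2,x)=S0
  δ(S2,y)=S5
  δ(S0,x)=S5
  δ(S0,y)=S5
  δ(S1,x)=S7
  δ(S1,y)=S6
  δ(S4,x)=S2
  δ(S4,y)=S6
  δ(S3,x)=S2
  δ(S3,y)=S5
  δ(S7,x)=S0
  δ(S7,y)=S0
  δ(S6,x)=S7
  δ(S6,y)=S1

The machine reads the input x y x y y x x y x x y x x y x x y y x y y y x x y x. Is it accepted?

Trace: S5 -x-> S6 -y-> S1 -x-> S7 -y-> S0 -y-> S5 -x-> S6 -x-> S7 -y-> S0 -x-> S5 -x-> S6 -y-> S1 -x-> S7 -x-> S0 -y-> S5 -x-> S6 -x-> S7 -y-> S0 -y-> S5 -x-> S6 -y-> S1 -y-> S6 -y-> S1 -x-> S7 -x-> S0 -y-> S5 -x-> S6
End state S6 is accepting.

Yes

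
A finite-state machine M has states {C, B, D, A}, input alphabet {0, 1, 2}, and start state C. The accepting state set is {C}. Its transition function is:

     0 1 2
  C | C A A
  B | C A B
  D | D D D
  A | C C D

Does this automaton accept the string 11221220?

No

start at C
read '1': C → A
read '1': A → C
read '2': C → A
read '2': A → D
read '1': D → D
read '2': D → D
read '2': D → D
read '0': D → D
End state D is not accepting.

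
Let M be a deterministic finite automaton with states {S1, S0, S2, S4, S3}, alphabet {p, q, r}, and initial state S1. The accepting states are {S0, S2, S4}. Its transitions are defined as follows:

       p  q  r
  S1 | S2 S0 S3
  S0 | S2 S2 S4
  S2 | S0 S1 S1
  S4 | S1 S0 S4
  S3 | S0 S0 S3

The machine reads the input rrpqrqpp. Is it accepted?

start at S1
read 'r': S1 → S3
read 'r': S3 → S3
read 'p': S3 → S0
read 'q': S0 → S2
read 'r': S2 → S1
read 'q': S1 → S0
read 'p': S0 → S2
read 'p': S2 → S0
End state S0 is accepting.

Yes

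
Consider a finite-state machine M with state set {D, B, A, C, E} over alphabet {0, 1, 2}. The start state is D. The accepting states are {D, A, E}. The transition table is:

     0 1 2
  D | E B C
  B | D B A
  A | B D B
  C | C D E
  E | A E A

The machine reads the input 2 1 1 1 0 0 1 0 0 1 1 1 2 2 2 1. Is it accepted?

Trace: D -2-> C -1-> D -1-> B -1-> B -0-> D -0-> E -1-> E -0-> A -0-> B -1-> B -1-> B -1-> B -2-> A -2-> B -2-> A -1-> D
End state D is accepting.

Yes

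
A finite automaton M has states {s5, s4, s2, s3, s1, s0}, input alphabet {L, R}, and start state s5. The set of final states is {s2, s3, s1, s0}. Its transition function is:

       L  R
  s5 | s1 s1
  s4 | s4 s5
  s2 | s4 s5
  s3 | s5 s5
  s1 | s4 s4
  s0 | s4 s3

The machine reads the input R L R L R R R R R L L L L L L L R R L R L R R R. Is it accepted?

Yes

start at s5
read 'R': s5 → s1
read 'L': s1 → s4
read 'R': s4 → s5
read 'L': s5 → s1
read 'R': s1 → s4
read 'R': s4 → s5
read 'R': s5 → s1
read 'R': s1 → s4
read 'R': s4 → s5
read 'L': s5 → s1
read 'L': s1 → s4
read 'L': s4 → s4
read 'L': s4 → s4
read 'L': s4 → s4
read 'L': s4 → s4
read 'L': s4 → s4
read 'R': s4 → s5
read 'R': s5 → s1
read 'L': s1 → s4
read 'R': s4 → s5
read 'L': s5 → s1
read 'R': s1 → s4
read 'R': s4 → s5
read 'R': s5 → s1
End state s1 is accepting.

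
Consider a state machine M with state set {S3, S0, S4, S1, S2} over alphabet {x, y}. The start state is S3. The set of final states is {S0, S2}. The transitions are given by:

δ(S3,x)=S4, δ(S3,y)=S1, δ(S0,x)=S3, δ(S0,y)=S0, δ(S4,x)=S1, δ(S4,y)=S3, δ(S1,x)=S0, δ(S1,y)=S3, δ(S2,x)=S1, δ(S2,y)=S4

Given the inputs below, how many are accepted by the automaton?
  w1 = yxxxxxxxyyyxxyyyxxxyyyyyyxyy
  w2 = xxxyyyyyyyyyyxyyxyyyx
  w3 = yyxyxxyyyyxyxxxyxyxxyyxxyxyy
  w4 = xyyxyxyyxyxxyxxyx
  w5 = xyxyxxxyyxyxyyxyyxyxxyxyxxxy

2

w1:
  start at S3
  read 'y': S3 → S1
  read 'x': S1 → S0
  read 'x': S0 → S3
  read 'x': S3 → S4
  read 'x': S4 → S1
  read 'x': S1 → S0
  read 'x': S0 → S3
  read 'x': S3 → S4
  read 'y': S4 → S3
  read 'y': S3 → S1
  read 'y': S1 → S3
  read 'x': S3 → S4
  read 'x': S4 → S1
  read 'y': S1 → S3
  read 'y': S3 → S1
  read 'y': S1 → S3
  read 'x': S3 → S4
  read 'x': S4 → S1
  read 'x': S1 → S0
  read 'y': S0 → S0
  read 'y': S0 → S0
  read 'y': S0 → S0
  read 'y': S0 → S0
  read 'y': S0 → S0
  read 'y': S0 → S0
  read 'x': S0 → S3
  read 'y': S3 → S1
  read 'y': S1 → S3
  end S3, rejected
w2:
  start at S3
  read 'x': S3 → S4
  read 'x': S4 → S1
  read 'x': S1 → S0
  read 'y': S0 → S0
  read 'y': S0 → S0
  read 'y': S0 → S0
  read 'y': S0 → S0
  read 'y': S0 → S0
  read 'y': S0 → S0
  read 'y': S0 → S0
  read 'y': S0 → S0
  read 'y': S0 → S0
  read 'y': S0 → S0
  read 'x': S0 → S3
  read 'y': S3 → S1
  read 'y': S1 → S3
  read 'x': S3 → S4
  read 'y': S4 → S3
  read 'y': S3 → S1
  read 'y': S1 → S3
  read 'x': S3 → S4
  end S4, rejected
w3:
  start at S3
  read 'y': S3 → S1
  read 'y': S1 → S3
  read 'x': S3 → S4
  read 'y': S4 → S3
  read 'x': S3 → S4
  read 'x': S4 → S1
  read 'y': S1 → S3
  read 'y': S3 → S1
  read 'y': S1 → S3
  read 'y': S3 → S1
  read 'x': S1 → S0
  read 'y': S0 → S0
  read 'x': S0 → S3
  read 'x': S3 → S4
  read 'x': S4 → S1
  read 'y': S1 → S3
  read 'x': S3 → S4
  read 'y': S4 → S3
  read 'x': S3 → S4
  read 'x': S4 → S1
  read 'y': S1 → S3
  read 'y': S3 → S1
  read 'x': S1 → S0
  read 'x': S0 → S3
  read 'y': S3 → S1
  read 'x': S1 → S0
  read 'y': S0 → S0
  read 'y': S0 → S0
  end S0, accepted
w4:
  start at S3
  read 'x': S3 → S4
  read 'y': S4 → S3
  read 'y': S3 → S1
  read 'x': S1 → S0
  read 'y': S0 → S0
  read 'x': S0 → S3
  read 'y': S3 → S1
  read 'y': S1 → S3
  read 'x': S3 → S4
  read 'y': S4 → S3
  read 'x': S3 → S4
  read 'x': S4 → S1
  read 'y': S1 → S3
  read 'x': S3 → S4
  read 'x': S4 → S1
  read 'y': S1 → S3
  read 'x': S3 → S4
  end S4, rejected
w5:
  start at S3
  read 'x': S3 → S4
  read 'y': S4 → S3
  read 'x': S3 → S4
  read 'y': S4 → S3
  read 'x': S3 → S4
  read 'x': S4 → S1
  read 'x': S1 → S0
  read 'y': S0 → S0
  read 'y': S0 → S0
  read 'x': S0 → S3
  read 'y': S3 → S1
  read 'x': S1 → S0
  read 'y': S0 → S0
  read 'y': S0 → S0
  read 'x': S0 → S3
  read 'y': S3 → S1
  read 'y': S1 → S3
  read 'x': S3 → S4
  read 'y': S4 → S3
  read 'x': S3 → S4
  read 'x': S4 → S1
  read 'y': S1 → S3
  read 'x': S3 → S4
  read 'y': S4 → S3
  read 'x': S3 → S4
  read 'x': S4 → S1
  read 'x': S1 → S0
  read 'y': S0 → S0
  end S0, accepted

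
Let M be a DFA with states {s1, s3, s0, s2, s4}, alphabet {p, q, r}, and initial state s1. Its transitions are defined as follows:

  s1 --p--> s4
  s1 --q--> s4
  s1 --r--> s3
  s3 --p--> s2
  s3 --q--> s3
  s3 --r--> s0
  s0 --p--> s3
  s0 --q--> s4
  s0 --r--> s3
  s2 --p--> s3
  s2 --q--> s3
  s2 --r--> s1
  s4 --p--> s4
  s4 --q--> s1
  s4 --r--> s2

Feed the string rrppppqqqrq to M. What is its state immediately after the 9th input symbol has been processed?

start at s1
read 'r': s1 → s3
read 'r': s3 → s0
read 'p': s0 → s3
read 'p': s3 → s2
read 'p': s2 → s3
read 'p': s3 → s2
read 'q': s2 → s3
read 'q': s3 → s3
read 'q': s3 → s3
After 9 symbols: s3.

s3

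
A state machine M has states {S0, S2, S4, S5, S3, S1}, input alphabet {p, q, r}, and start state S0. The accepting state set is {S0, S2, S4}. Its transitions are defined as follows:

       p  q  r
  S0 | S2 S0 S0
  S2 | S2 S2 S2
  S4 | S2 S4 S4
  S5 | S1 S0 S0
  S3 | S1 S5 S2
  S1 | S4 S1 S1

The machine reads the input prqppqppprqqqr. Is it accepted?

Yes

start at S0
read 'p': S0 → S2
read 'r': S2 → S2
read 'q': S2 → S2
read 'p': S2 → S2
read 'p': S2 → S2
read 'q': S2 → S2
read 'p': S2 → S2
read 'p': S2 → S2
read 'p': S2 → S2
read 'r': S2 → S2
read 'q': S2 → S2
read 'q': S2 → S2
read 'q': S2 → S2
read 'r': S2 → S2
End state S2 is accepting.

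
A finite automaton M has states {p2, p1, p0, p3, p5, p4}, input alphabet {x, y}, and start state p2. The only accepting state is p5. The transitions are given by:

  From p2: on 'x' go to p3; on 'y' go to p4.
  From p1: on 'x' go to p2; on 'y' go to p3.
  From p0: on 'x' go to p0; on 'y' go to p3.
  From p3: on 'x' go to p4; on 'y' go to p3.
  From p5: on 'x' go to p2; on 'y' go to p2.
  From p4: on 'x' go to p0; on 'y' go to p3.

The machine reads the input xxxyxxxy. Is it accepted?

Trace: p2 -x-> p3 -x-> p4 -x-> p0 -y-> p3 -x-> p4 -x-> p0 -x-> p0 -y-> p3
End state p3 is not accepting.

No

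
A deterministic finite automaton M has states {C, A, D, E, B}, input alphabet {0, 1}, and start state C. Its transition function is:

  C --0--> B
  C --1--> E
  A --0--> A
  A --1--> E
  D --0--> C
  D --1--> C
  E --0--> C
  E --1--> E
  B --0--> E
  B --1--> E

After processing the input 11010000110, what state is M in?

Trace: C -1-> E -1-> E -0-> C -1-> E -0-> C -0-> B -0-> E -0-> C -1-> E -1-> E -0-> C

C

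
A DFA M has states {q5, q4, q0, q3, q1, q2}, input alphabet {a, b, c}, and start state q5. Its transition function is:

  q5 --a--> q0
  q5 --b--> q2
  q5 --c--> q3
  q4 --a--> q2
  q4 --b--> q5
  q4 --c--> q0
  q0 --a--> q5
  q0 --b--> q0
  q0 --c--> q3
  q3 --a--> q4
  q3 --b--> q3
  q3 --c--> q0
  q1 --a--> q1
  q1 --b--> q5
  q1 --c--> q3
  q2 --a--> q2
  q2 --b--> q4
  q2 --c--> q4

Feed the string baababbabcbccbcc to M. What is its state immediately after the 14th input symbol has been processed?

q3

start at q5
read 'b': q5 → q2
read 'a': q2 → q2
read 'a': q2 → q2
read 'b': q2 → q4
read 'a': q4 → q2
read 'b': q2 → q4
read 'b': q4 → q5
read 'a': q5 → q0
read 'b': q0 → q0
read 'c': q0 → q3
read 'b': q3 → q3
read 'c': q3 → q0
read 'c': q0 → q3
read 'b': q3 → q3
After 14 symbols: q3.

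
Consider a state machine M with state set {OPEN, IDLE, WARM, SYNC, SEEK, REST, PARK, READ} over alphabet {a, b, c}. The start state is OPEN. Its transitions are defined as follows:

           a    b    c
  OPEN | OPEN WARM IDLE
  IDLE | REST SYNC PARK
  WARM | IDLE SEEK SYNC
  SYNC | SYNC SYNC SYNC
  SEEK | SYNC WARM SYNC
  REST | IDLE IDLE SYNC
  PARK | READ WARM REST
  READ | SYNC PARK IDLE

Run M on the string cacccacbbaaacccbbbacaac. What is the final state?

SYNC

OPEN → IDLE → REST → SYNC → SYNC → SYNC → SYNC → SYNC → SYNC → SYNC → SYNC → SYNC → SYNC → SYNC → SYNC → SYNC → SYNC → SYNC → SYNC → SYNC → SYNC → SYNC → SYNC → SYNC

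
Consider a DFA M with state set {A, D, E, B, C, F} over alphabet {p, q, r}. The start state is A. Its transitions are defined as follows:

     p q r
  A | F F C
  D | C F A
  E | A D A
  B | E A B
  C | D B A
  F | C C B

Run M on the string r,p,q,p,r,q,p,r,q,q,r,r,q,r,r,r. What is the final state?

B

Trace: A -r-> C -p-> D -q-> F -p-> C -r-> A -q-> F -p-> C -r-> A -q-> F -q-> C -r-> A -r-> C -q-> B -r-> B -r-> B -r-> B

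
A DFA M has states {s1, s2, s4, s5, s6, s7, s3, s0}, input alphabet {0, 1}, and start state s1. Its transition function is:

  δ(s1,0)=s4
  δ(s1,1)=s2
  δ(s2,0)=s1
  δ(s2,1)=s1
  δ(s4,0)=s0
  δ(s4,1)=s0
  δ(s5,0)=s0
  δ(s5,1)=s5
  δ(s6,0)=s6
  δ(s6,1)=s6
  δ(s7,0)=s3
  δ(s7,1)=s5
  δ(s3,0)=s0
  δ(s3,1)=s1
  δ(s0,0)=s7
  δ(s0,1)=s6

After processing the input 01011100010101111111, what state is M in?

start at s1
read '0': s1 → s4
read '1': s4 → s0
read '0': s0 → s7
read '1': s7 → s5
read '1': s5 → s5
read '1': s5 → s5
read '0': s5 → s0
read '0': s0 → s7
read '0': s7 → s3
read '1': s3 → s1
read '0': s1 → s4
read '1': s4 → s0
read '0': s0 → s7
read '1': s7 → s5
read '1': s5 → s5
read '1': s5 → s5
read '1': s5 → s5
read '1': s5 → s5
read '1': s5 → s5
read '1': s5 → s5

s5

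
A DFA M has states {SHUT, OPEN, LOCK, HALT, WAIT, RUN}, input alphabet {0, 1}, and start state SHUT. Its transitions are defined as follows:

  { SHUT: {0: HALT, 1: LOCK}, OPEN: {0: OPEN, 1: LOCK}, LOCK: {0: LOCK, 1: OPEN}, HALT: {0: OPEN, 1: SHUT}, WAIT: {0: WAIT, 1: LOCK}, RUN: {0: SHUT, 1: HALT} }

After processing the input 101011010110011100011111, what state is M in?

LOCK

SHUT → LOCK → LOCK → OPEN → OPEN → LOCK → OPEN → OPEN → LOCK → LOCK → OPEN → LOCK → LOCK → LOCK → OPEN → LOCK → OPEN → OPEN → OPEN → OPEN → LOCK → OPEN → LOCK → OPEN → LOCK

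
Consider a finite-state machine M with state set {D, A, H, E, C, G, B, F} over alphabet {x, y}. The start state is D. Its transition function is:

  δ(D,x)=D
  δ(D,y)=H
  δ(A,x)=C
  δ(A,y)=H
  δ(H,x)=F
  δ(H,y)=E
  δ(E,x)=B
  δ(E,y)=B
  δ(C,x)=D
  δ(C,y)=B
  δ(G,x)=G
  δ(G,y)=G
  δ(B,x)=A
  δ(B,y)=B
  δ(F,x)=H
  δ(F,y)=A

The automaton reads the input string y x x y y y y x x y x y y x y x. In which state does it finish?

A

Trace: D -y-> H -x-> F -x-> H -y-> E -y-> B -y-> B -y-> B -x-> A -x-> C -y-> B -x-> A -y-> H -y-> E -x-> B -y-> B -x-> A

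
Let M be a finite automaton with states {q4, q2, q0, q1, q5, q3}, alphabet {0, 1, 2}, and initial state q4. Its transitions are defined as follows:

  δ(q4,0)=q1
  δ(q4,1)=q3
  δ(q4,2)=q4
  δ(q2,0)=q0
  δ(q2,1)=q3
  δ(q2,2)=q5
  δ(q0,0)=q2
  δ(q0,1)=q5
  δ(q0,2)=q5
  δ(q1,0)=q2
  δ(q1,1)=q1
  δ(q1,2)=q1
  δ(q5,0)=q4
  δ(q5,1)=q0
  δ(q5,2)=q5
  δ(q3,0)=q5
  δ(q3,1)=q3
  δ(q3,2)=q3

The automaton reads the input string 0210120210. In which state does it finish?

Trace: q4 -0-> q1 -2-> q1 -1-> q1 -0-> q2 -1-> q3 -2-> q3 -0-> q5 -2-> q5 -1-> q0 -0-> q2

q2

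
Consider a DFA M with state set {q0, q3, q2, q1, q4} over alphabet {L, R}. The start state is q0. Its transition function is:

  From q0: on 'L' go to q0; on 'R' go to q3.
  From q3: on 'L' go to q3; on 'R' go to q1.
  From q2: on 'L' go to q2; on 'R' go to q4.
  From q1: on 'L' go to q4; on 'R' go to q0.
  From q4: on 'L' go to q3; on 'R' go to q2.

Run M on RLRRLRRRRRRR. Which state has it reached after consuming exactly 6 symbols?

q3

Trace: q0 -R-> q3 -L-> q3 -R-> q1 -R-> q0 -L-> q0 -R-> q3
After 6 symbols: q3.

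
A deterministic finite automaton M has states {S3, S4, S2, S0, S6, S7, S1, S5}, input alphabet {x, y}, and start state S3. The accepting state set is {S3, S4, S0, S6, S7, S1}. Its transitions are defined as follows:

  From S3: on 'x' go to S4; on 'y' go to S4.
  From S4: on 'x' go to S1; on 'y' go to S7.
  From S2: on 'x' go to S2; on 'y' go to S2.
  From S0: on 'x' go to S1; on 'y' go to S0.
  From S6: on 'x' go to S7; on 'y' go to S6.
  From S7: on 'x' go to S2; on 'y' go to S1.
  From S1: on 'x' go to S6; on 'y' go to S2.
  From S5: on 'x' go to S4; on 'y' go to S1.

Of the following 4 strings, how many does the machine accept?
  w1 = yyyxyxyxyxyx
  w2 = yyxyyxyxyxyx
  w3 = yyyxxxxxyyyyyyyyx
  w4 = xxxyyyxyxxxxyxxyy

w1: Trace: S3 -y-> S4 -y-> S7 -y-> S1 -x-> S6 -y-> S6 -x-> S7 -y-> S1 -x-> S6 -y-> S6 -x-> S7 -y-> S1 -x-> S6  → end S6, accepted
w2: Trace: S3 -y-> S4 -y-> S7 -x-> S2 -y-> S2 -y-> S2 -x-> S2 -y-> S2 -x-> S2 -y-> S2 -x-> S2 -y-> S2 -x-> S2  → end S2, rejected
w3: Trace: S3 -y-> S4 -y-> S7 -y-> S1 -x-> S6 -x-> S7 -x-> S2 -x-> S2 -x-> S2 -y-> S2 -y-> S2 -y-> S2 -y-> S2 -y-> S2 -y-> S2 -y-> S2 -y-> S2 -x-> S2  → end S2, rejected
w4: Trace: S3 -x-> S4 -x-> S1 -x-> S6 -y-> S6 -y-> S6 -y-> S6 -x-> S7 -y-> S1 -x-> S6 -x-> S7 -x-> S2 -x-> S2 -y-> S2 -x-> S2 -x-> S2 -y-> S2 -y-> S2  → end S2, rejected

1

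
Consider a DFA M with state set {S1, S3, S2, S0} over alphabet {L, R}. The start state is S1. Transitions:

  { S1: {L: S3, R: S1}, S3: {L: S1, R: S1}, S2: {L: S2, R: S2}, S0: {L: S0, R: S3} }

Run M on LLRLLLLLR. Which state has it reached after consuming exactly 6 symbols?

Trace: S1 -L-> S3 -L-> S1 -R-> S1 -L-> S3 -L-> S1 -L-> S3
After 6 symbols: S3.

S3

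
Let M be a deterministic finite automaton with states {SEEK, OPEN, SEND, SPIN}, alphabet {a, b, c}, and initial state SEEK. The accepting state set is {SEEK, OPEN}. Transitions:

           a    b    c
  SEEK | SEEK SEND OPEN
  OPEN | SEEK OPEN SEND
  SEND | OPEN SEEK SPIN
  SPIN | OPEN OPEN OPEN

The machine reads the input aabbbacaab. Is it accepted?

start at SEEK
read 'a': SEEK → SEEK
read 'a': SEEK → SEEK
read 'b': SEEK → SEND
read 'b': SEND → SEEK
read 'b': SEEK → SEND
read 'a': SEND → OPEN
read 'c': OPEN → SEND
read 'a': SEND → OPEN
read 'a': OPEN → SEEK
read 'b': SEEK → SEND
End state SEND is not accepting.

No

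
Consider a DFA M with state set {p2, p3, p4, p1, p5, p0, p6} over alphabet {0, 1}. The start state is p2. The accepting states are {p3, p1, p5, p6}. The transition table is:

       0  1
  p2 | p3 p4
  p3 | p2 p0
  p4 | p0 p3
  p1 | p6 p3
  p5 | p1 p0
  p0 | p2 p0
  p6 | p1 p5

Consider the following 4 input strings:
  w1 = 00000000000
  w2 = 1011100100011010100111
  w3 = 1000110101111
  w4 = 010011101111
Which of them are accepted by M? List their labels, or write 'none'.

w1: Trace: p2 -0-> p3 -0-> p2 -0-> p3 -0-> p2 -0-> p3 -0-> p2 -0-> p3 -0-> p2 -0-> p3 -0-> p2 -0-> p3  → end p3, accepted
w2: Trace: p2 -1-> p4 -0-> p0 -1-> p0 -1-> p0 -1-> p0 -0-> p2 -0-> p3 -1-> p0 -0-> p2 -0-> p3 -0-> p2 -1-> p4 -1-> p3 -0-> p2 -1-> p4 -0-> p0 -1-> p0 -0-> p2 -0-> p3 -1-> p0 -1-> p0 -1-> p0  → end p0, rejected
w3: Trace: p2 -1-> p4 -0-> p0 -0-> p2 -0-> p3 -1-> p0 -1-> p0 -0-> p2 -1-> p4 -0-> p0 -1-> p0 -1-> p0 -1-> p0 -1-> p0  → end p0, rejected
w4: Trace: p2 -0-> p3 -1-> p0 -0-> p2 -0-> p3 -1-> p0 -1-> p0 -1-> p0 -0-> p2 -1-> p4 -1-> p3 -1-> p0 -1-> p0  → end p0, rejected

w1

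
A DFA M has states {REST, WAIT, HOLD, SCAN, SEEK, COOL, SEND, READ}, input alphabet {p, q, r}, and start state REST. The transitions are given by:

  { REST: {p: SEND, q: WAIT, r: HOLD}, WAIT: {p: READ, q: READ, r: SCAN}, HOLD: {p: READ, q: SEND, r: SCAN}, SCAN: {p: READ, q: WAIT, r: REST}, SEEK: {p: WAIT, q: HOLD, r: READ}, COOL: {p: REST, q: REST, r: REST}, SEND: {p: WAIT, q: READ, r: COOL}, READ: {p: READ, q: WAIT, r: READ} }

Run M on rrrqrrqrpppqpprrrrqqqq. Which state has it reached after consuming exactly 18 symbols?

Trace: REST -r-> HOLD -r-> SCAN -r-> REST -q-> WAIT -r-> SCAN -r-> REST -q-> WAIT -r-> SCAN -p-> READ -p-> READ -p-> READ -q-> WAIT -p-> READ -p-> READ -r-> READ -r-> READ -r-> READ -r-> READ
After 18 symbols: READ.

READ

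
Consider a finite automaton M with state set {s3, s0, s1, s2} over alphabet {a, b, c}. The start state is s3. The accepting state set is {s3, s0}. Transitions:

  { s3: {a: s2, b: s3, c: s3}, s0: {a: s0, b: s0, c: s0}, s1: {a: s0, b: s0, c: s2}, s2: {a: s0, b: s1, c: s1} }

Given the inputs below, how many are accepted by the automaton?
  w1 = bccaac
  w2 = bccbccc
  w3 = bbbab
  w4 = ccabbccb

3

w1: s3 → s3 → s3 → s3 → s2 → s0 → s0  → end s0, accepted
w2: s3 → s3 → s3 → s3 → s3 → s3 → s3 → s3  → end s3, accepted
w3: s3 → s3 → s3 → s3 → s2 → s1  → end s1, rejected
w4: s3 → s3 → s3 → s2 → s1 → s0 → s0 → s0 → s0  → end s0, accepted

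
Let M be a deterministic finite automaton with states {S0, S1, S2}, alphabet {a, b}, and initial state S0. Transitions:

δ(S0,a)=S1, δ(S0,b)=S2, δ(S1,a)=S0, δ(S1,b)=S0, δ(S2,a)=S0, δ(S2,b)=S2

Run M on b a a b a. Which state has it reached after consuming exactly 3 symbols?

start at S0
read 'b': S0 → S2
read 'a': S2 → S0
read 'a': S0 → S1
After 3 symbols: S1.

S1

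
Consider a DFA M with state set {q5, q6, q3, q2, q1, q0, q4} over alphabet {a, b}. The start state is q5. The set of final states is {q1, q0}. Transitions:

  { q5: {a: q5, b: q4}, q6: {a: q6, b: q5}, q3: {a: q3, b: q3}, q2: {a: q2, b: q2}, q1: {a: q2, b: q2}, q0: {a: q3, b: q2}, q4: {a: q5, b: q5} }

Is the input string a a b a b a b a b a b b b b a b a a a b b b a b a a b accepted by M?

start at q5
read 'a': q5 → q5
read 'a': q5 → q5
read 'b': q5 → q4
read 'a': q4 → q5
read 'b': q5 → q4
read 'a': q4 → q5
read 'b': q5 → q4
read 'a': q4 → q5
read 'b': q5 → q4
read 'a': q4 → q5
read 'b': q5 → q4
read 'b': q4 → q5
read 'b': q5 → q4
read 'b': q4 → q5
read 'a': q5 → q5
read 'b': q5 → q4
read 'a': q4 → q5
read 'a': q5 → q5
read 'a': q5 → q5
read 'b': q5 → q4
read 'b': q4 → q5
read 'b': q5 → q4
read 'a': q4 → q5
read 'b': q5 → q4
read 'a': q4 → q5
read 'a': q5 → q5
read 'b': q5 → q4
End state q4 is not accepting.

No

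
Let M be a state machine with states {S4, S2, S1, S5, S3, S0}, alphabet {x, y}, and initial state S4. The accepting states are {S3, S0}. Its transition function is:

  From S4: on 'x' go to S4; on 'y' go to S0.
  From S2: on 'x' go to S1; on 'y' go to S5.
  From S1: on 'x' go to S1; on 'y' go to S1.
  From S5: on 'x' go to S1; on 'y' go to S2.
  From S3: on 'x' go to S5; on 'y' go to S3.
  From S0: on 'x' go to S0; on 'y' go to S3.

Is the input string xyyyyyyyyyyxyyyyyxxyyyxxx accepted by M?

No

Trace: S4 -x-> S4 -y-> S0 -y-> S3 -y-> S3 -y-> S3 -y-> S3 -y-> S3 -y-> S3 -y-> S3 -y-> S3 -y-> S3 -x-> S5 -y-> S2 -y-> S5 -y-> S2 -y-> S5 -y-> S2 -x-> S1 -x-> S1 -y-> S1 -y-> S1 -y-> S1 -x-> S1 -x-> S1 -x-> S1
End state S1 is not accepting.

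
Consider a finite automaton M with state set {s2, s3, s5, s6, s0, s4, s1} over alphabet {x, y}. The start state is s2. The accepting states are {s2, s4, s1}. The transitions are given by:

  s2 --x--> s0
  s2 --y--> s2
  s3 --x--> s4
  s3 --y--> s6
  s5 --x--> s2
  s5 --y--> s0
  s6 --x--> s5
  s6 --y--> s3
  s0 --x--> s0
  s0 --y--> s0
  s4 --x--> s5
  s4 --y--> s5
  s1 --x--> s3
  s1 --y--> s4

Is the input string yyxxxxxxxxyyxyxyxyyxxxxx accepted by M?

s2 → s2 → s2 → s0 → s0 → s0 → s0 → s0 → s0 → s0 → s0 → s0 → s0 → s0 → s0 → s0 → s0 → s0 → s0 → s0 → s0 → s0 → s0 → s0 → s0
End state s0 is not accepting.

No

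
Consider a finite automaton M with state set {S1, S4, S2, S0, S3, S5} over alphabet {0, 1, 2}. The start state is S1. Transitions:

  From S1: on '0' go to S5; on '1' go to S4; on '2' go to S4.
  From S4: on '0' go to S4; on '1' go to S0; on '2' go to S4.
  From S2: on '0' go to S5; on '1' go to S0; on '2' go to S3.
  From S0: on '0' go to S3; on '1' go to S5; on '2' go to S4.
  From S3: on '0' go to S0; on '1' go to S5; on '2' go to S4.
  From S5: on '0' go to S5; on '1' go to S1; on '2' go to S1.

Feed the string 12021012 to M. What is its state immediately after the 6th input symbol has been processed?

S3

S1 → S4 → S4 → S4 → S4 → S0 → S3
After 6 symbols: S3.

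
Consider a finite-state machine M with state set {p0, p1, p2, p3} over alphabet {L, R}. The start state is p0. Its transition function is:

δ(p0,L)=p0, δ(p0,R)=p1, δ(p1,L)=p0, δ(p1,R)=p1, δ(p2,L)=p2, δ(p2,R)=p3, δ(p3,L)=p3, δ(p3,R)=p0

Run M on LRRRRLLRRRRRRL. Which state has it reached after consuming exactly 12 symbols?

start at p0
read 'L': p0 → p0
read 'R': p0 → p1
read 'R': p1 → p1
read 'R': p1 → p1
read 'R': p1 → p1
read 'L': p1 → p0
read 'L': p0 → p0
read 'R': p0 → p1
read 'R': p1 → p1
read 'R': p1 → p1
read 'R': p1 → p1
read 'R': p1 → p1
After 12 symbols: p1.

p1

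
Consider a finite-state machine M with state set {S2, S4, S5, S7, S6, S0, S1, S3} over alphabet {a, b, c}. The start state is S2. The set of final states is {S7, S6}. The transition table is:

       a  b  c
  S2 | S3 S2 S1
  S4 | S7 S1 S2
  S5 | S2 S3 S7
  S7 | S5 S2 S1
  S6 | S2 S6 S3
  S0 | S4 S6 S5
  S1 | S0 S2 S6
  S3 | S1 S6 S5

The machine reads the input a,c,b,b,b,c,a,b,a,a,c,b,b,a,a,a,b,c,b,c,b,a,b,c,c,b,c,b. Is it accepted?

No

start at S2
read 'a': S2 → S3
read 'c': S3 → S5
read 'b': S5 → S3
read 'b': S3 → S6
read 'b': S6 → S6
read 'c': S6 → S3
read 'a': S3 → S1
read 'b': S1 → S2
read 'a': S2 → S3
read 'a': S3 → S1
read 'c': S1 → S6
read 'b': S6 → S6
read 'b': S6 → S6
read 'a': S6 → S2
read 'a': S2 → S3
read 'a': S3 → S1
read 'b': S1 → S2
read 'c': S2 → S1
read 'b': S1 → S2
read 'c': S2 → S1
read 'b': S1 → S2
read 'a': S2 → S3
read 'b': S3 → S6
read 'c': S6 → S3
read 'c': S3 → S5
read 'b': S5 → S3
read 'c': S3 → S5
read 'b': S5 → S3
End state S3 is not accepting.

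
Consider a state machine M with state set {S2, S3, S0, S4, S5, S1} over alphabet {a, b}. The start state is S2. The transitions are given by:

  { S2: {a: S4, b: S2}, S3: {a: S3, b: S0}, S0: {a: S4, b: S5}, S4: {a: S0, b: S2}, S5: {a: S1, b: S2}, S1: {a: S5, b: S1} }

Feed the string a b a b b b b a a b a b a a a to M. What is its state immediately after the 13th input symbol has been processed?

S2 → S4 → S2 → S4 → S2 → S2 → S2 → S2 → S4 → S0 → S5 → S1 → S1 → S5
After 13 symbols: S5.

S5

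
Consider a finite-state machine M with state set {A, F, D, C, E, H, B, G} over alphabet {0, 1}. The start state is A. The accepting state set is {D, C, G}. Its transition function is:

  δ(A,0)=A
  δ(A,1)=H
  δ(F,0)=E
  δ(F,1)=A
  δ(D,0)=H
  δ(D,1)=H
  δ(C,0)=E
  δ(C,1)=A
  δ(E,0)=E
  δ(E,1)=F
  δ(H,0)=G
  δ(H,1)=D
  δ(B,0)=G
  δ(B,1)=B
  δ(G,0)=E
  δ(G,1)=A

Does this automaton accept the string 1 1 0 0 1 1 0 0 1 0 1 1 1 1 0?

Trace: A -1-> H -1-> D -0-> H -0-> G -1-> A -1-> H -0-> G -0-> E -1-> F -0-> E -1-> F -1-> A -1-> H -1-> D -0-> H
End state H is not accepting.

No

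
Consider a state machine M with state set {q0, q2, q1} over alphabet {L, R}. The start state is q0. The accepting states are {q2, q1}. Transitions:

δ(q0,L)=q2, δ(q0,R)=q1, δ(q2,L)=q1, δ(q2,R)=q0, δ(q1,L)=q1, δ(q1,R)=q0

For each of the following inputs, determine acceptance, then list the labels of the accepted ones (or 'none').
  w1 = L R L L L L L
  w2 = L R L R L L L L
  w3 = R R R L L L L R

w1: q0 → q2 → q0 → q2 → q1 → q1 → q1 → q1  → end q1, accepted
w2: q0 → q2 → q0 → q2 → q0 → q2 → q1 → q1 → q1  → end q1, accepted
w3: q0 → q1 → q0 → q1 → q1 → q1 → q1 → q1 → q0  → end q0, rejected

w1, w2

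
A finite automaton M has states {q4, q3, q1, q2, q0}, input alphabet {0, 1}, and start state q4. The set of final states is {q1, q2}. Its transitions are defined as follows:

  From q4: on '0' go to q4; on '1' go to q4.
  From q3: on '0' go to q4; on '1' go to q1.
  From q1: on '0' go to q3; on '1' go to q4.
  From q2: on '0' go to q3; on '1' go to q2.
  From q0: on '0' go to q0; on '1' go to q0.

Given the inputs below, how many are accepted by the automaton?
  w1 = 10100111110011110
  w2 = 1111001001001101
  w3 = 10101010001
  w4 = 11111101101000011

0

w1: q4 → q4 → q4 → q4 → q4 → q4 → q4 → q4 → q4 → q4 → q4 → q4 → q4 → q4 → q4 → q4 → q4 → q4  → end q4, rejected
w2: q4 → q4 → q4 → q4 → q4 → q4 → q4 → q4 → q4 → q4 → q4 → q4 → q4 → q4 → q4 → q4 → q4  → end q4, rejected
w3: q4 → q4 → q4 → q4 → q4 → q4 → q4 → q4 → q4 → q4 → q4 → q4  → end q4, rejected
w4: q4 → q4 → q4 → q4 → q4 → q4 → q4 → q4 → q4 → q4 → q4 → q4 → q4 → q4 → q4 → q4 → q4 → q4  → end q4, rejected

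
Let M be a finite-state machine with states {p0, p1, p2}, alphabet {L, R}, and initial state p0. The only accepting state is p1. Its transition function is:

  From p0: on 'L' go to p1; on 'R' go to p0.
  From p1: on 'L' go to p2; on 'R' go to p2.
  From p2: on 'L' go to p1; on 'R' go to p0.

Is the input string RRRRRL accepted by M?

Yes

p0 → p0 → p0 → p0 → p0 → p0 → p1
End state p1 is accepting.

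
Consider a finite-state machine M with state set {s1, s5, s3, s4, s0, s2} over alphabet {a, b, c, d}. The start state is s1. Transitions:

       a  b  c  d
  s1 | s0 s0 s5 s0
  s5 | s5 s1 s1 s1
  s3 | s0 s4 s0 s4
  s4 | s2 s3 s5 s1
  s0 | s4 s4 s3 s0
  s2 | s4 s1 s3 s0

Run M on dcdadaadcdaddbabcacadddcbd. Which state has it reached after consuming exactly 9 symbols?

s3

s1 → s0 → s3 → s4 → s2 → s0 → s4 → s2 → s0 → s3
After 9 symbols: s3.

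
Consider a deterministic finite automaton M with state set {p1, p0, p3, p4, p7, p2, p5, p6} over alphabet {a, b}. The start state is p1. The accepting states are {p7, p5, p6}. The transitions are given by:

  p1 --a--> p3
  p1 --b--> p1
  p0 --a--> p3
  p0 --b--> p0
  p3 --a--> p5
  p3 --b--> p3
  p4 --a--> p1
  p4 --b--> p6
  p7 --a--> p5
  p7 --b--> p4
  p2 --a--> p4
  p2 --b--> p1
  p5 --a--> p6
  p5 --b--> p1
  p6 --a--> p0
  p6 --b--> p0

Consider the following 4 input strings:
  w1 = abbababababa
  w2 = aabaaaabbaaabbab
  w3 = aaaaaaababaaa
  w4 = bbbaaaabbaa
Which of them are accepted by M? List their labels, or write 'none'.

w1:
  start at p1
  read 'a': p1 → p3
  read 'b': p3 → p3
  read 'b': p3 → p3
  read 'a': p3 → p5
  read 'b': p5 → p1
  read 'a': p1 → p3
  read 'b': p3 → p3
  read 'a': p3 → p5
  read 'b': p5 → p1
  read 'a': p1 → p3
  read 'b': p3 → p3
  read 'a': p3 → p5
  end p5, accepted
w2:
  start at p1
  read 'a': p1 → p3
  read 'a': p3 → p5
  read 'b': p5 → p1
  read 'a': p1 → p3
  read 'a': p3 → p5
  read 'a': p5 → p6
  read 'a': p6 → p0
  read 'b': p0 → p0
  read 'b': p0 → p0
  read 'a': p0 → p3
  read 'a': p3 → p5
  read 'a': p5 → p6
  read 'b': p6 → p0
  read 'b': p0 → p0
  read 'a': p0 → p3
  read 'b': p3 → p3
  end p3, rejected
w3:
  start at p1
  read 'a': p1 → p3
  read 'a': p3 → p5
  read 'a': p5 → p6
  read 'a': p6 → p0
  read 'a': p0 → p3
  read 'a': p3 → p5
  read 'a': p5 → p6
  read 'b': p6 → p0
  read 'a': p0 → p3
  read 'b': p3 → p3
  read 'a': p3 → p5
  read 'a': p5 → p6
  read 'a': p6 → p0
  end p0, rejected
w4:
  start at p1
  read 'b': p1 → p1
  read 'b': p1 → p1
  read 'b': p1 → p1
  read 'a': p1 → p3
  read 'a': p3 → p5
  read 'a': p5 → p6
  read 'a': p6 → p0
  read 'b': p0 → p0
  read 'b': p0 → p0
  read 'a': p0 → p3
  read 'a': p3 → p5
  end p5, accepted

w1, w4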